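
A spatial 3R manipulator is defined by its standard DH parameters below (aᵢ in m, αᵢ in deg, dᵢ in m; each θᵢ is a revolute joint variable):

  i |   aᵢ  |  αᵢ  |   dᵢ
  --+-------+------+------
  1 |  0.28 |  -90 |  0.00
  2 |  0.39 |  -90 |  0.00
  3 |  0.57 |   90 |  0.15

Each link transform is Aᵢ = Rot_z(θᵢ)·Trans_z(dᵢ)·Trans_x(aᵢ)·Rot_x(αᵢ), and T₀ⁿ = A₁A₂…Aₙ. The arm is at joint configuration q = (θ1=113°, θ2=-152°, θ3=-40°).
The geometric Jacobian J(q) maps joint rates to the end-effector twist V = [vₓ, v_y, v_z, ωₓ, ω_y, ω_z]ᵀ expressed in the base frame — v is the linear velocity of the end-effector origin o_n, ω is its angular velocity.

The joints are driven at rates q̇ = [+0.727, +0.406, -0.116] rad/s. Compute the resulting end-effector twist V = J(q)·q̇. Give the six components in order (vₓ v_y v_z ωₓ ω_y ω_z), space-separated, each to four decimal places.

o_n = [-0.1890, -0.4925, 0.5205]
J₁: ẑ×o_n = [0.4925, -0.1890, 0.0000], ω = ẑ
J2: z=[-0.9205, -0.3907, 0.0000] o=[-0.1094, 0.2577, 0.0000] → [-0.2034, 0.4791, 0.6595, -0.9205, -0.3907, 0.0000]
J3: z=[-0.1834, 0.4322, 0.8829] o=[0.0251, -0.0592, 0.1831] → [0.5283, -0.1272, 0.1720, -0.1834, 0.4322, 0.8829]
V = J·q̇ = [0.2142, 0.0719, 0.2478, -0.3524, -0.2088, 0.6246]

0.2142 0.0719 0.2478 -0.3524 -0.2088 0.6246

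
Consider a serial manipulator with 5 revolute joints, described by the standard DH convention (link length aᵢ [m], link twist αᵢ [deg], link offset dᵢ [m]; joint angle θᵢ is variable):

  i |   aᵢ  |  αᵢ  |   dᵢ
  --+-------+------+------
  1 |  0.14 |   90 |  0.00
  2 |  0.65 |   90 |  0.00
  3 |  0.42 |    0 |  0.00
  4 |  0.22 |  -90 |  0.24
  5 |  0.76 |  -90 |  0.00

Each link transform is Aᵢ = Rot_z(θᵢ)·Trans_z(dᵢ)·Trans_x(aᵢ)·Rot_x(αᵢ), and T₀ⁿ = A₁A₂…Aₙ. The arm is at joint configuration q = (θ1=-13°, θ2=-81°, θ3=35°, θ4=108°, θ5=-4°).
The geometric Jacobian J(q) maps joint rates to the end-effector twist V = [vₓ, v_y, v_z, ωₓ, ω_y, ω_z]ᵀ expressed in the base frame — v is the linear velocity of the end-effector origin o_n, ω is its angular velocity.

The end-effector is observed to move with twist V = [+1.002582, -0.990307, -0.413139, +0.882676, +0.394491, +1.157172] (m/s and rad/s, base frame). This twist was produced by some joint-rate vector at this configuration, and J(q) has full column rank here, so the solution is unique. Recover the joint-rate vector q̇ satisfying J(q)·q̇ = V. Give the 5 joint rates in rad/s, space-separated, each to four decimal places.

o_n = [-0.2997, -0.7822, -0.2561]
J₁: ẑ×o_n = [0.7822, -0.2997, 0.0000], ω = ẑ
J2: z=[-0.2250, -0.9744, 0.0000] o=[0.1364, -0.0315, 0.0000] → [0.2495, -0.0576, -0.2561, -0.2250, -0.9744, 0.0000]
J3: z=[-0.9624, 0.2222, -0.1564] o=[0.2355, -0.0544, -0.6420] → [-0.0281, 0.4551, 0.8194, -0.9624, 0.2222, -0.1564]
J4: z=[-0.9624, 0.2222, -0.1564] o=[0.2337, -0.3012, -0.9818] → [0.0860, 0.7819, 0.5814, -0.9624, 0.2222, -0.1564]
J5: z=[0.0879, 0.7993, 0.5944] o=[-0.0538, -0.3707, -0.8458] → [0.7160, -0.1980, 0.1604, 0.0879, 0.7993, 0.5944]
q̇ = J⁺·V = [0.4720, 0.1550, -0.0690, -0.8000, 0.9240]

0.4720 0.1550 -0.0690 -0.8000 0.9240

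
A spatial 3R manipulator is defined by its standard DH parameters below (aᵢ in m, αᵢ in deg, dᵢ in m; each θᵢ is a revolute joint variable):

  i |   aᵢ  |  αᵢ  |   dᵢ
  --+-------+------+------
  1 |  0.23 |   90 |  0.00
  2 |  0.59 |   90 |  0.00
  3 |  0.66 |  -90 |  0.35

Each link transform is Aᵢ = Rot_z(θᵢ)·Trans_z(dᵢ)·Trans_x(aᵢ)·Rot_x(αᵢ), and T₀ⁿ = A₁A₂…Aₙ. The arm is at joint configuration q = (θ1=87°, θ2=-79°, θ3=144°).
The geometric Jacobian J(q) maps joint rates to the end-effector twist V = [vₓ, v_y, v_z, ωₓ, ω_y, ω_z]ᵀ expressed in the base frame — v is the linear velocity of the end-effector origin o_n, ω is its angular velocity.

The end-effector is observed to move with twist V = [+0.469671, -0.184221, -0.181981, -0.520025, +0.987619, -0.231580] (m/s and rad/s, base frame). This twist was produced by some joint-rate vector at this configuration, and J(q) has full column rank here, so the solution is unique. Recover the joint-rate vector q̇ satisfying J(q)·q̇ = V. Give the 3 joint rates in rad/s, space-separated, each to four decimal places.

o_n = [0.3820, -0.1230, -0.1218]
J₁: ẑ×o_n = [0.1230, 0.3820, -0.0000], ω = ẑ
J2: z=[0.9986, -0.0523, 0.0000] o=[0.0120, 0.2297, 0.0000] → [0.0064, 0.1216, -0.3329, 0.9986, -0.0523, 0.0000]
J3: z=[-0.0514, -0.9803, -0.1908] o=[0.0179, 0.3421, -0.5792] → [-0.5371, -0.0460, 0.3808, -0.0514, -0.9803, -0.1908]
q̇ = J⁺·V = [-0.4180, -0.5710, -0.9770]

-0.4180 -0.5710 -0.9770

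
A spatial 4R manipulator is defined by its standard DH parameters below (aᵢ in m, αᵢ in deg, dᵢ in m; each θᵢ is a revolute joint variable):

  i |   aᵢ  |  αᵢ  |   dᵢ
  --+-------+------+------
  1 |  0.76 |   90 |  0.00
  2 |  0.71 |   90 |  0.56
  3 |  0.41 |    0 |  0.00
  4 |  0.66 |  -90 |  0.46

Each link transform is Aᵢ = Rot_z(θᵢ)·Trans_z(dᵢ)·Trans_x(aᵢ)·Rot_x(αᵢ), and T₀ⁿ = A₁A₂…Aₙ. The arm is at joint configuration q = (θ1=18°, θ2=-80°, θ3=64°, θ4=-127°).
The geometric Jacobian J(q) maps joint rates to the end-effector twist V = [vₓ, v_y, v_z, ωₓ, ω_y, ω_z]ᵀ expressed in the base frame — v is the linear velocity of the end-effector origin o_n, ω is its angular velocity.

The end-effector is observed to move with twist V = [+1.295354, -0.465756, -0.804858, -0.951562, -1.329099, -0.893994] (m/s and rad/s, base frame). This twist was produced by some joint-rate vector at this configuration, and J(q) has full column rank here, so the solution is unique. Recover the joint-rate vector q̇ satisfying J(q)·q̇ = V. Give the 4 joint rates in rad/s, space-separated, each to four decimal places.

-0.6620 0.9700 0.5730 0.7630

o_n = [0.5936, -0.1651, -1.2512]
J₁: ẑ×o_n = [0.1651, 0.5936, -0.0000], ω = ẑ
J2: z=[0.3090, -0.9511, 0.0000] o=[0.7228, 0.2349, 0.0000] → [1.1899, 0.3866, -0.2465, 0.3090, -0.9511, 0.0000]
J3: z=[-0.9366, -0.3043, -0.1736] o=[1.0131, -0.2596, -0.6992] → [0.1844, -0.4441, -0.2162, -0.9366, -0.3043, -0.1736]
J4: z=[-0.9366, -0.3043, -0.1736] o=[1.1567, -0.6005, -0.8762] → [0.1897, -0.2534, -0.5791, -0.9366, -0.3043, -0.1736]
q̇ = J⁺·V = [-0.6620, 0.9700, 0.5730, 0.7630]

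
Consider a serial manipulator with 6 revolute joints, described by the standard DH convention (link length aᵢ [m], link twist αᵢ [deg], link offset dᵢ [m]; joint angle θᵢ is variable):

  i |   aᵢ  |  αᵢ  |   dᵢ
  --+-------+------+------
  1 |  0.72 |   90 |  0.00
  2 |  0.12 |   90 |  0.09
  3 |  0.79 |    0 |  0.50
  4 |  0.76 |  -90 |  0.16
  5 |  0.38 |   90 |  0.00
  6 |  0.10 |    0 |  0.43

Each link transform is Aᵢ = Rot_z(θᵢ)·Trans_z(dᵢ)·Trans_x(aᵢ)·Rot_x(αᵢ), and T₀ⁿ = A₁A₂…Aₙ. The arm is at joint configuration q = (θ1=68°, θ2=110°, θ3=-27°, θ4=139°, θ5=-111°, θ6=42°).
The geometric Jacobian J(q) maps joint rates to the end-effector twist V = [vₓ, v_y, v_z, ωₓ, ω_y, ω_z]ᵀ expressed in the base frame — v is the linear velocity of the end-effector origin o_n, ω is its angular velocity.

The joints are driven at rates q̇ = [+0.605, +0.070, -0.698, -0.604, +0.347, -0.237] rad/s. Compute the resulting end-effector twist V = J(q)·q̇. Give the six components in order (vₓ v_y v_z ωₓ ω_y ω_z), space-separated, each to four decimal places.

-0.9409 0.4708 0.0572 -0.2420 -0.9865 -0.1915

o_n = [0.4048, 1.3016, 0.9651]
J₁: ẑ×o_n = [-1.3016, 0.4048, 0.0000], ω = ẑ
J2: z=[0.9272, -0.3746, 0.0000] o=[0.2697, 0.6676, 0.0000] → [-0.3615, -0.8948, 0.6385, 0.9272, -0.3746, 0.0000]
J3: z=[0.3520, 0.8713, 0.3420] o=[0.3378, 0.5958, 0.1128] → [0.5012, -0.2771, 0.1900, 0.3520, 0.8713, 0.3420]
J4: z=[0.3520, 0.8713, 0.3420] o=[0.0911, 0.9426, 0.9452] → [-0.1055, 0.1003, -0.1470, 0.3520, 0.8713, 0.3420]
J5: z=[-0.2285, 0.4344, -0.8713] o=[0.8372, 0.9083, 0.7324] → [0.4437, 0.4299, 0.0979, -0.2285, 0.4344, -0.8713]
J6: z=[-0.9735, -0.0989, 0.2061] o=[0.8385, 1.2485, 0.9017] → [-0.0172, -0.0276, -0.0946, -0.9735, -0.0989, 0.2061]
V = J·q̇ = [-0.9409, 0.4708, 0.0572, -0.2420, -0.9865, -0.1915]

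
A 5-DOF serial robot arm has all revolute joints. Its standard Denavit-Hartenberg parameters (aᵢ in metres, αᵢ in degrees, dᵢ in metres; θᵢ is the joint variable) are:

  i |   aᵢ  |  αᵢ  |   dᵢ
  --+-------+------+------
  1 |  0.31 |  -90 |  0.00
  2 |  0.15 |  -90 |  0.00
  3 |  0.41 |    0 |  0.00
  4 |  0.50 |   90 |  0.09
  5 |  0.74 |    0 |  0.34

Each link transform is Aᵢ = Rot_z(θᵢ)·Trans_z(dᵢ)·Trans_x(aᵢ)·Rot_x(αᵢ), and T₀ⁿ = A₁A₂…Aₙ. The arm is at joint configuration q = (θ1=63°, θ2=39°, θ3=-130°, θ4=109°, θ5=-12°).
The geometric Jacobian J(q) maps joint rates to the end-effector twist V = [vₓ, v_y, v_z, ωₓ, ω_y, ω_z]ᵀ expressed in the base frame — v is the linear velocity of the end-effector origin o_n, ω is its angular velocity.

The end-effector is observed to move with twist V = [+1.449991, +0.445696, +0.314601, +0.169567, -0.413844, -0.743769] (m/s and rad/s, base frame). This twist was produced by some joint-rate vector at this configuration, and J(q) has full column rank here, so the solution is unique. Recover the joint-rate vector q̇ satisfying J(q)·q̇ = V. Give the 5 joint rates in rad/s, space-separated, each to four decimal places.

-0.7690 -0.9710 -0.5620 0.7260 0.6770

o_n = [-0.4744, 1.4260, -0.5213]
J₁: ẑ×o_n = [-1.4260, -0.4744, 0.0000], ω = ẑ
J2: z=[-0.8910, 0.4540, 0.0000] o=[0.1407, 0.2762, 0.0000] → [-0.2367, -0.4645, -0.7452, -0.8910, 0.4540, 0.0000]
J3: z=[-0.2857, -0.5607, -0.7771] o=[0.1937, 0.3801, -0.0944] → [1.0522, 0.3972, -0.6734, -0.2857, -0.5607, -0.7771]
J4: z=[-0.2857, -0.5607, -0.7771] o=[-0.1792, 0.3402, 0.0715] → [1.1762, 0.0601, -0.4758, -0.2857, -0.5607, -0.7771]
J5: z=[-0.9583, 0.1757, 0.2255] o=[-0.1998, 0.6943, -0.2922] → [-0.2053, -0.2814, -0.6529, -0.9583, 0.1757, 0.2255]
q̇ = J⁺·V = [-0.7690, -0.9710, -0.5620, 0.7260, 0.6770]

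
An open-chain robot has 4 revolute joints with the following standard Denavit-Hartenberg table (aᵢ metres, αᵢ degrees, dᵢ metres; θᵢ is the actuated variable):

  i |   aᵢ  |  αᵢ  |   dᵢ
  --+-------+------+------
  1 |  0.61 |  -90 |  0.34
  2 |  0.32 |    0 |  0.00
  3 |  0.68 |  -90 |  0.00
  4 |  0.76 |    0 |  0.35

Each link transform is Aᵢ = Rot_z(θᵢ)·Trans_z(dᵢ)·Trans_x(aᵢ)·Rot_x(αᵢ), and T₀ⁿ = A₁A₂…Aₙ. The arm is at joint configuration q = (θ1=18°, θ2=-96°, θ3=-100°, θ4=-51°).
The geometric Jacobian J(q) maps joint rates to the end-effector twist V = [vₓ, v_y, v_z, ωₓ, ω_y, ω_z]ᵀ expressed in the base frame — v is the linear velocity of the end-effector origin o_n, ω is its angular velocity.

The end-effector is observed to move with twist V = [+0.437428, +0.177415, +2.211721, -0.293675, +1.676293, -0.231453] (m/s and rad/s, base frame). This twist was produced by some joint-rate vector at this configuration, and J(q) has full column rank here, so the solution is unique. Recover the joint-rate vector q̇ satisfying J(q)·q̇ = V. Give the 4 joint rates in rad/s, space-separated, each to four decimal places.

o_n = [-0.7849, 0.3660, 0.6754]
J₁: ẑ×o_n = [-0.3660, -0.7849, 0.0000], ω = ẑ
J2: z=[-0.3090, 0.9511, 0.0000] o=[0.5801, 0.1885, 0.3400] → [0.3190, 0.1037, 1.2433, -0.3090, 0.9511, 0.0000]
J3: z=[-0.3090, 0.9511, 0.0000] o=[0.5483, 0.1782, 0.6582] → [0.0163, 0.0053, 1.2099, -0.3090, 0.9511, 0.0000]
J4: z=[-0.2621, -0.0852, 0.9613] o=[-0.0733, -0.0238, 0.4708] → [-0.3922, -0.6303, -0.1628, -0.2621, -0.0852, 0.9613]
q̇ = J⁺·V = [0.6010, 0.9590, 0.7260, -0.8660]

0.6010 0.9590 0.7260 -0.8660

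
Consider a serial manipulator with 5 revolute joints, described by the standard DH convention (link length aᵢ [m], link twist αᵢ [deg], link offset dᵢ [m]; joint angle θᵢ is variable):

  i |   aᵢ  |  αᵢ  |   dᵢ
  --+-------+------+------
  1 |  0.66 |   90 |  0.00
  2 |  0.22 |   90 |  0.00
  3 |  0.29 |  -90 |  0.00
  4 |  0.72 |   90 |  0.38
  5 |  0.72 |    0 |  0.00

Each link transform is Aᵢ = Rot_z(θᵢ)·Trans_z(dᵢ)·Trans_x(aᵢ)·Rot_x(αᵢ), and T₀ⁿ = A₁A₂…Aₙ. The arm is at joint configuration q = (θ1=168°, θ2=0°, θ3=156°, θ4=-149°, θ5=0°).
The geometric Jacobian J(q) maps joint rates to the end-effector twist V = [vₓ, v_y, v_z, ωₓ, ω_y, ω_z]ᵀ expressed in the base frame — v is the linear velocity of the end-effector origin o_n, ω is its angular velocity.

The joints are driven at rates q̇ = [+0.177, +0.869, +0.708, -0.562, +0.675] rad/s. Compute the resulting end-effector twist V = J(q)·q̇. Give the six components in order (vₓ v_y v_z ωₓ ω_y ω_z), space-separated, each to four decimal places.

-1.2711 -0.1319 1.5002 -0.2762 1.3274 0.0476

o_n = [-1.7054, -0.3851, -0.7417]
J₁: ẑ×o_n = [0.3851, -1.7054, 0.0000], ω = ẑ
J2: z=[0.2079, 0.9781, 0.0000] o=[-0.6456, 0.1372, 0.0000] → [-0.7254, 0.1542, 0.9281, 0.2079, 0.9781, 0.0000]
J3: z=[0.0000, 0.0000, -1.0000] o=[-0.8608, 0.1830, 0.0000] → [-0.5680, 0.8447, 0.0000, 0.0000, 0.0000, -1.0000]
J4: z=[0.2079, -0.9781, -0.0000] o=[-0.5771, 0.2433, 0.0000] → [0.7254, 0.1542, -1.2343, 0.2079, -0.9781, -0.0000]
J5: z=[-0.5038, -0.1071, 0.8572] o=[-1.1018, -0.2568, -0.3708] → [0.1497, -0.7043, -0.0000, -0.5038, -0.1071, 0.8572]
V = J·q̇ = [-1.2711, -0.1319, 1.5002, -0.2762, 1.3274, 0.0476]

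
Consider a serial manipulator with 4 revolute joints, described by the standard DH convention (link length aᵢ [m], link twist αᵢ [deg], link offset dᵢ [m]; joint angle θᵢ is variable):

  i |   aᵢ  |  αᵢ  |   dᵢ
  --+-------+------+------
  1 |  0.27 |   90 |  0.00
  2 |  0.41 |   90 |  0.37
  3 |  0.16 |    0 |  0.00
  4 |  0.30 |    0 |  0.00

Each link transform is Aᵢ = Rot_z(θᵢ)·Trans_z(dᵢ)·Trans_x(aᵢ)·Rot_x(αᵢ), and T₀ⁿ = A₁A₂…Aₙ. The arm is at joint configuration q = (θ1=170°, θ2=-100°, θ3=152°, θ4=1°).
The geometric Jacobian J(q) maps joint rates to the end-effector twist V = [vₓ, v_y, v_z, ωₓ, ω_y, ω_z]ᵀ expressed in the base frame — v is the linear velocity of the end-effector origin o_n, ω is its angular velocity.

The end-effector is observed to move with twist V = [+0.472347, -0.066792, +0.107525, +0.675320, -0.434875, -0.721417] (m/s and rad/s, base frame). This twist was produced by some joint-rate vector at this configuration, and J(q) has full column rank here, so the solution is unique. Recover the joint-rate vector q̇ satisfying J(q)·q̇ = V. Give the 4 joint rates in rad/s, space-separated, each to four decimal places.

o_n = [-0.1647, 0.6193, -0.0014]
J₁: ẑ×o_n = [-0.6193, -0.1647, 0.0000], ω = ẑ
J2: z=[0.1736, 0.9848, 0.0000] o=[-0.2659, 0.0469, 0.0000] → [-0.0014, 0.0002, -0.0002, 0.1736, 0.9848, 0.0000]
J3: z=[0.9698, -0.1710, 0.1736] o=[-0.1315, 0.3989, -0.4038] → [-0.1071, -0.3960, 0.2081, 0.9698, -0.1710, 0.1736]
J4: z=[0.9698, -0.1710, 0.1736] o=[-0.1426, 0.4771, -0.2646] → [-0.0697, -0.2591, 0.1341, 0.9698, -0.1710, 0.1736]
q̇ = J⁺·V = [-0.8520, -0.3110, 0.0890, 0.6630]

-0.8520 -0.3110 0.0890 0.6630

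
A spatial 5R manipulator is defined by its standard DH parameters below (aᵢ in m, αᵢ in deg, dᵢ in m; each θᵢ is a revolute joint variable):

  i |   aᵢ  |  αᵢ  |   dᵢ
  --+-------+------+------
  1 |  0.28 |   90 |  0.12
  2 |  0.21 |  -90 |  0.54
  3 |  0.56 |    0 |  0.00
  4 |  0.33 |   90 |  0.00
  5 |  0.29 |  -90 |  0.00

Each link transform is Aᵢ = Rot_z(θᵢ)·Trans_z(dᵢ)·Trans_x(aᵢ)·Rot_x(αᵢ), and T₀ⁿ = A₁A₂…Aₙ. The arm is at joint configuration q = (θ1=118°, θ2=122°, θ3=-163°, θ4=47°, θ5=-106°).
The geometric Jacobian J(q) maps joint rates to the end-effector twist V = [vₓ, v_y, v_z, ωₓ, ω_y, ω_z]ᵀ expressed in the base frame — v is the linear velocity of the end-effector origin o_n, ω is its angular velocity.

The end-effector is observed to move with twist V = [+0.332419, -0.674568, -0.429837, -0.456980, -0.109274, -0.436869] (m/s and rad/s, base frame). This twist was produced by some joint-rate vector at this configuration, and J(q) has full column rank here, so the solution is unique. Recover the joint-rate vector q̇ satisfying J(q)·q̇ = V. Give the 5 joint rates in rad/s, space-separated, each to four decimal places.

o_n = [0.4691, 1.0955, -0.1013]
J₁: ẑ×o_n = [-1.0955, 0.4691, 0.0000], ω = ẑ
J2: z=[0.8829, 0.4695, 0.0000] o=[-0.1315, 0.2472, 0.1200] → [-0.1039, 0.1954, 0.4670, 0.8829, 0.4695, 0.0000]
J3: z=[0.3981, -0.7488, -0.5299] o=[0.3976, 0.4025, 0.2981] → [0.6663, 0.1211, 0.3295, 0.3981, -0.7488, -0.5299]
J4: z=[0.3981, -0.7488, -0.5299] o=[0.4089, 0.7299, -0.1561] → [0.1527, -0.0537, 0.1906, 0.3981, -0.7488, -0.5299]
J5: z=[-0.6107, 0.2147, -0.7622] o=[0.6348, 0.9369, -0.2787] → [0.1590, 0.2347, -0.0613, -0.6107, 0.2147, -0.7622]
q̇ = J⁺·V = [-0.7650, -0.5600, -0.9420, 0.6680, -0.2400]

-0.7650 -0.5600 -0.9420 0.6680 -0.2400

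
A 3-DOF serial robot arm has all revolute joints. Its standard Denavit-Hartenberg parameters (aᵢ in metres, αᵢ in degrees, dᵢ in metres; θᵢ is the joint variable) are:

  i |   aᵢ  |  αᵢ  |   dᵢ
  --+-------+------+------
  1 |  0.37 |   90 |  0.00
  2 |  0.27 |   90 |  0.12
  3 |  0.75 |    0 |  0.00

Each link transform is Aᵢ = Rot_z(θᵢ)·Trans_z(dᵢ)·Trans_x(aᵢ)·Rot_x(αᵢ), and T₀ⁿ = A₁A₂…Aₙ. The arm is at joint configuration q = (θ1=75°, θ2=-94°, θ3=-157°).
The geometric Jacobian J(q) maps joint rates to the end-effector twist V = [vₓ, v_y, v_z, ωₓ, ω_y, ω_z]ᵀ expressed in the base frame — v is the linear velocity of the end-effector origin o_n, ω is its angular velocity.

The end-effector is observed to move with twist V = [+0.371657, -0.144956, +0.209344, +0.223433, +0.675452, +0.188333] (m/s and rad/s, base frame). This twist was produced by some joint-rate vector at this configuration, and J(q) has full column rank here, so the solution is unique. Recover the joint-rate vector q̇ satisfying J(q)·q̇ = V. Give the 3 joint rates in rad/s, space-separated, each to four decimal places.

o_n = [-0.0638, 0.4305, 0.4194]
J₁: ẑ×o_n = [-0.4305, -0.0638, 0.0000], ω = ẑ
J2: z=[0.9659, -0.2588, 0.0000] o=[0.0958, 0.3574, 0.0000] → [-0.1085, -0.4051, 0.0293, 0.9659, -0.2588, 0.0000]
J3: z=[-0.2582, -0.9636, 0.0698] o=[0.2068, 0.3081, -0.2693] → [-0.6721, 0.1589, -0.2923, -0.2582, -0.9636, 0.0698]
q̇ = J⁺·V = [0.2380, 0.0410, -0.7120]

0.2380 0.0410 -0.7120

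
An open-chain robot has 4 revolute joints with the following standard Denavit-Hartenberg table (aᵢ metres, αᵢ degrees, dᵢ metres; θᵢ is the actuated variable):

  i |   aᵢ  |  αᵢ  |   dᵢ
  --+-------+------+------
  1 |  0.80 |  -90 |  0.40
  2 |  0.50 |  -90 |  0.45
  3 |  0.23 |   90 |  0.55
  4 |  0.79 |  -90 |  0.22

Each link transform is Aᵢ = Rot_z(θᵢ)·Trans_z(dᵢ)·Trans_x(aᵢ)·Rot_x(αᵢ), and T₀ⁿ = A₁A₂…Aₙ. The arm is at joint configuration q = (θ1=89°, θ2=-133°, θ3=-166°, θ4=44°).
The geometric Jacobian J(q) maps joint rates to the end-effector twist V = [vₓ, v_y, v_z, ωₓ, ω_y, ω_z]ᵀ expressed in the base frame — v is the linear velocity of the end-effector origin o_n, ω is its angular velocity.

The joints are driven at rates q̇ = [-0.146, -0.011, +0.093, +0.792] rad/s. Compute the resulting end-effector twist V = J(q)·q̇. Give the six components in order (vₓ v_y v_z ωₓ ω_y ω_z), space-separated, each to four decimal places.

0.2966 0.0948 0.6253 0.7828 0.1851 -0.2227

o_n = [-0.3977, 1.8344, 0.9096]
J₁: ẑ×o_n = [-1.8344, -0.3977, 0.0000], ω = ẑ
J2: z=[-0.9998, 0.0175, 0.0000] o=[0.0140, 0.7999, 0.4000] → [0.0089, 0.5096, -1.0271, -0.9998, 0.0175, 0.0000]
J3: z=[0.0128, 0.7312, 0.6820] o=[-0.4419, 0.4668, 0.7657] → [-0.8274, 0.0283, -0.0149, 0.0128, 0.7312, 0.6820]
J4: z=[0.9730, 0.1480, -0.1769] o=[-0.4879, 1.0221, 0.9776] → [0.1337, 0.0501, 0.7770, 0.9730, 0.1480, -0.1769]
V = J·q̇ = [0.2966, 0.0948, 0.6253, 0.7828, 0.1851, -0.2227]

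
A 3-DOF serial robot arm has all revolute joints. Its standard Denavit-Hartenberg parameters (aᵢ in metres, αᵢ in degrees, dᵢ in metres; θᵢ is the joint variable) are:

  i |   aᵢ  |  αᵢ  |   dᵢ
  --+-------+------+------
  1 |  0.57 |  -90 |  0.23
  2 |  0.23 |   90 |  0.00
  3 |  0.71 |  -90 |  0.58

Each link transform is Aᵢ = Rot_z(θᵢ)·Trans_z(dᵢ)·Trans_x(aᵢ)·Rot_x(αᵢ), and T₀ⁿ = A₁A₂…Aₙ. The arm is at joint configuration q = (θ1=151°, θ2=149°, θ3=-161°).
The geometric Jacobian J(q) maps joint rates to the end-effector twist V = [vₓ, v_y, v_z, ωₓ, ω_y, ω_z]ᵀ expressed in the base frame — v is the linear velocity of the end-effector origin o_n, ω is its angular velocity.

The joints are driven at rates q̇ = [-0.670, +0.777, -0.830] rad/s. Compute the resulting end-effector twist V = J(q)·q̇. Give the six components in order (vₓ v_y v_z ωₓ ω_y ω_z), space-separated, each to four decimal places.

o_n = [-0.9786, 0.8067, -0.0399]
J₁: ẑ×o_n = [-0.8067, -0.9786, 0.0000], ω = ẑ
J2: z=[-0.4848, -0.8746, 0.0000] o=[-0.4985, 0.2763, 0.2300] → [0.2360, -0.1308, -0.6770, -0.4848, -0.8746, 0.0000]
J3: z=[-0.4505, 0.2497, -0.8572] o=[-0.3261, 0.1808, 0.1115] → [0.4988, 0.4911, -0.1191, -0.4505, 0.2497, -0.8572]
V = J·q̇ = [0.3099, 0.1464, -0.4272, -0.0028, -0.8868, 0.0414]

0.3099 0.1464 -0.4272 -0.0028 -0.8868 0.0414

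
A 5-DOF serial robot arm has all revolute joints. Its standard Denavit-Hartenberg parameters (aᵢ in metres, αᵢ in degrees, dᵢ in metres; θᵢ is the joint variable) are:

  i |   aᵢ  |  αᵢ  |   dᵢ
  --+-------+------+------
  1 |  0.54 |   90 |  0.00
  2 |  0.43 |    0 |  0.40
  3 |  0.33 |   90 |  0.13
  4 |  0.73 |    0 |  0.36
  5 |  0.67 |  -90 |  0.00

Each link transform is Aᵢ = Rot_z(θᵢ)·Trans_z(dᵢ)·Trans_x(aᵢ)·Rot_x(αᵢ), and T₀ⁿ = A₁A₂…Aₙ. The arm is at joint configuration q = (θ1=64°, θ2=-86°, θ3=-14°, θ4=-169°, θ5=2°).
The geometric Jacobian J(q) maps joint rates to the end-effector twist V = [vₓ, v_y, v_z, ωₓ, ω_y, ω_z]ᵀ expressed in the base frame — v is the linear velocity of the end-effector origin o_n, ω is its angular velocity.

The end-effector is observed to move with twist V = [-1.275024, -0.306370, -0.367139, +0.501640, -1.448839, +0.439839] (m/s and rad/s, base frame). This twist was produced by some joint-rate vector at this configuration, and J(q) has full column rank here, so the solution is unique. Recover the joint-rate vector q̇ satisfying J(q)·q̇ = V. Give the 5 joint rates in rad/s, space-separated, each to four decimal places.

o_n = [0.3893, 0.2507, 0.6572]
J₁: ẑ×o_n = [-0.2507, 0.3893, 0.0000], ω = ẑ
J2: z=[0.8988, -0.4384, 0.0000] o=[0.2367, 0.4853, 0.0000] → [-0.2881, -0.5907, -0.1440, 0.8988, -0.4384, 0.0000]
J3: z=[0.8988, -0.4384, 0.0000] o=[0.6094, 0.3370, -0.4290] → [-0.4761, -0.9762, -0.1740, 0.8988, -0.4384, 0.0000]
J4: z=[-0.4317, -0.8851, 0.1736] o=[0.7011, 0.2285, -0.7539] → [-1.2529, 0.5550, -0.2856, -0.4317, -0.8851, 0.1736]
J5: z=[-0.4317, -0.8851, 0.1736] o=[0.4750, 0.0827, 0.0143] → [-0.5982, 0.2627, -0.1484, -0.4317, -0.8851, 0.1736]
q̇ = J⁺·V = [0.2490, 0.7480, 0.3380, 0.2730, 0.8260]

0.2490 0.7480 0.3380 0.2730 0.8260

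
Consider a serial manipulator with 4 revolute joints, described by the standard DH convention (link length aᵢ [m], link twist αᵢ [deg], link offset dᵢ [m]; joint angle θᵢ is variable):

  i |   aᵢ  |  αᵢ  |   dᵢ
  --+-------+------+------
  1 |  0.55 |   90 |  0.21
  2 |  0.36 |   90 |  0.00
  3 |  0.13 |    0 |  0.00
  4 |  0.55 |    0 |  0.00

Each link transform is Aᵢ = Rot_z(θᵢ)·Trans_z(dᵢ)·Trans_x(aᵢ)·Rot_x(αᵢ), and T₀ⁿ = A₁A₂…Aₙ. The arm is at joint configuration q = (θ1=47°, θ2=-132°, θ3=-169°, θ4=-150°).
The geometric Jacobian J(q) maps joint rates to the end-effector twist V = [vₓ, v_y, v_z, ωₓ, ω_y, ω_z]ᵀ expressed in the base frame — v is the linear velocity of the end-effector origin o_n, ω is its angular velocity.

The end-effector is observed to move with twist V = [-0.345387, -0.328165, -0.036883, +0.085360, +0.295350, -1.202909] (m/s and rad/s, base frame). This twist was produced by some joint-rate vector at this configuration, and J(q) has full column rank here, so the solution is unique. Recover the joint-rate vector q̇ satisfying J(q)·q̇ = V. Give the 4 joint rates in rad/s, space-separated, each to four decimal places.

o_n = [0.3254, -0.1438, -0.2712]
J₁: ẑ×o_n = [0.1438, 0.3254, -0.0000], ω = ẑ
J2: z=[0.7314, -0.6820, 0.0000] o=[0.3751, 0.4022, 0.2100] → [0.3282, 0.3519, -0.4332, 0.7314, -0.6820, 0.0000]
J3: z=[-0.5068, -0.5435, 0.6691] o=[0.2108, 0.2261, -0.0575] → [0.3636, -0.0316, 0.2497, -0.5068, -0.5435, 0.6691]
J4: z=[-0.5068, -0.5435, 0.6691] o=[0.2509, 0.3054, 0.0373] → [0.4682, -0.1065, 0.2682, -0.5068, -0.5435, 0.6691]
q̇ = J⁺·V = [-0.9560, -0.1390, -0.1000, -0.2690]

-0.9560 -0.1390 -0.1000 -0.2690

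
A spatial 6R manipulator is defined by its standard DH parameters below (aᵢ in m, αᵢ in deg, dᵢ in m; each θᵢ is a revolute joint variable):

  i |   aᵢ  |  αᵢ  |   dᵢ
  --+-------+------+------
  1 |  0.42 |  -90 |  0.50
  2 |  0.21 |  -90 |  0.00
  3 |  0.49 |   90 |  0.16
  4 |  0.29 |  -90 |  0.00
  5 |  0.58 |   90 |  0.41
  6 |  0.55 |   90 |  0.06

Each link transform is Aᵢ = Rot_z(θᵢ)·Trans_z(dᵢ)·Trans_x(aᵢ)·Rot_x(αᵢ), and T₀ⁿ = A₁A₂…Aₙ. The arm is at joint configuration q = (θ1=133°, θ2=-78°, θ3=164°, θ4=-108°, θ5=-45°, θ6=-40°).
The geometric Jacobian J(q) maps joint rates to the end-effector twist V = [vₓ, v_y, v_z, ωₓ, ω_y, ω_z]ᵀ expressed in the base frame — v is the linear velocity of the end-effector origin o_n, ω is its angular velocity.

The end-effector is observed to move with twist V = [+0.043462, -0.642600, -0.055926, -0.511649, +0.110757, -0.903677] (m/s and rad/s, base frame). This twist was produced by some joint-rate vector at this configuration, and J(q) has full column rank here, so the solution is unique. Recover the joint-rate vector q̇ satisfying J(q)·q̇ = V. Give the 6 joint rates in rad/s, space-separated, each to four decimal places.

o_n = [0.7772, 0.3247, 0.8335]
J₁: ẑ×o_n = [-0.3247, 0.7772, 0.0000], ω = ẑ
J2: z=[-0.7314, -0.6820, 0.0000] o=[-0.2864, 0.3072, 0.5000] → [-0.2275, 0.2439, 0.7125, -0.7314, -0.6820, 0.0000]
J3: z=[-0.6671, 0.7154, -0.2079] o=[-0.3162, 0.3391, 0.7054] → [0.0887, -0.1419, -0.7726, -0.6671, 0.7154, -0.2079]
J4: z=[0.6639, 0.6975, 0.2696] o=[-0.2574, 0.4741, 0.2114] → [0.4742, -0.1341, -0.8207, 0.6639, 0.6975, 0.2696]
J5: z=[0.5275, -0.1813, -0.8300] o=[-0.1037, 0.2730, 0.3530] → [-0.0442, -0.9845, 0.1870, 0.5275, -0.1813, -0.8300]
J6: z=[0.0947, 0.9834, -0.1546] o=[0.6023, 0.2004, 0.3236] → [0.5207, -0.0753, -0.1602, 0.0947, 0.9834, -0.1546]
q̇ = J⁺·V = [-0.4770, 0.0890, 0.5550, -0.3280, 0.2590, 0.0510]

-0.4770 0.0890 0.5550 -0.3280 0.2590 0.0510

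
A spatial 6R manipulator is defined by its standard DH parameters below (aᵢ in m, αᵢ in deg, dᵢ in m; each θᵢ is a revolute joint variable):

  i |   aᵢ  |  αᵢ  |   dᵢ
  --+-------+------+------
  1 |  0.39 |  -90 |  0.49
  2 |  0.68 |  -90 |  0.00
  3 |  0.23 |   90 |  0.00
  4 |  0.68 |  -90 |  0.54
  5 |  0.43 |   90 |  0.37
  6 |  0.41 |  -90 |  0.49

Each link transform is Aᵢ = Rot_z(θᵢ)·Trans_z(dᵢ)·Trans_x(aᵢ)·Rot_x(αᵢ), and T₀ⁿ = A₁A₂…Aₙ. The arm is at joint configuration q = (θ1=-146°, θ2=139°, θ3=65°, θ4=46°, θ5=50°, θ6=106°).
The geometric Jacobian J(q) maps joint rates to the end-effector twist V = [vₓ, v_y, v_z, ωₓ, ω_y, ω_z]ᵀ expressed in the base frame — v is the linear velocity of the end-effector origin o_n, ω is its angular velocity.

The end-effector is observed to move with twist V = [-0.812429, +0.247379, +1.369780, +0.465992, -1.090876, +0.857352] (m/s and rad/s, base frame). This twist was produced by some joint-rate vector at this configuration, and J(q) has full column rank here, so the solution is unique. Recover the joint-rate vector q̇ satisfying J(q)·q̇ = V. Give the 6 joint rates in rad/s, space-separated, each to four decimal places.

0.6240 0.3280 -0.3010 0.3840 0.8730 -0.5010

o_n = [1.2407, 1.1316, 0.6102]
J₁: ẑ×o_n = [-1.1316, 1.2407, 0.0000], ω = ẑ
J2: z=[0.5592, -0.8290, 0.0000] o=[-0.3233, -0.2181, 0.4900] → [-0.0996, -0.0672, 2.0514, 0.5592, -0.8290, 0.0000]
J3: z=[0.5439, 0.3669, 0.7547] o=[0.1021, 0.0689, 0.0439] → [-0.5942, 0.5513, 0.1603, 0.5439, 0.3669, 0.7547]
J4: z=[0.8034, 0.0321, -0.5946] o=[0.0464, 0.2827, -0.0199] → [0.5249, -1.2163, 0.6436, 0.8034, 0.0321, -0.5946]
J5: z=[0.5522, -0.4139, 0.7237] o=[0.6318, 0.9187, -0.1028] → [-0.4492, 0.0470, 0.3696, 0.5522, -0.4139, 0.7237]
J6: z=[0.6871, 0.7175, -0.1139] o=[0.6331, 1.0064, 0.4577] → [0.1237, -0.1740, -0.3500, 0.6871, 0.7175, -0.1139]
q̇ = J⁺·V = [0.6240, 0.3280, -0.3010, 0.3840, 0.8730, -0.5010]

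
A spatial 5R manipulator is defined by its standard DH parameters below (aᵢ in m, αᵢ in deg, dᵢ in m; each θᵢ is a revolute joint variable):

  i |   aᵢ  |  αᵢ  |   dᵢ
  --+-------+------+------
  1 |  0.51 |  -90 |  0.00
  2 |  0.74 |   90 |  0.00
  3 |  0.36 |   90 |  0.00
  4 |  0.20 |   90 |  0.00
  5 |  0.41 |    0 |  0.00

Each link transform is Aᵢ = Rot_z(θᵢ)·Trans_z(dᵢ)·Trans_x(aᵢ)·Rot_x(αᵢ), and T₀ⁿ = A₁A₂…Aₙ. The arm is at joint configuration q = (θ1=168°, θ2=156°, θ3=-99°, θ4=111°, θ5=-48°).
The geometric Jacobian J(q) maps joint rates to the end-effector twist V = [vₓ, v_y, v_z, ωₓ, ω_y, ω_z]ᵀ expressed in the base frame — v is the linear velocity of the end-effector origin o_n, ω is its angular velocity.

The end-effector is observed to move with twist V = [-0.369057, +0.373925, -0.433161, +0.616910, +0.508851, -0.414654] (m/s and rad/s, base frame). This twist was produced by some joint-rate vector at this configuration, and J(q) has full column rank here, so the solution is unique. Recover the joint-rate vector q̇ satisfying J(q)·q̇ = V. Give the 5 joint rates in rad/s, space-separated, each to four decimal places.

o_n = [0.2775, 0.1816, -0.8159]
J₁: ẑ×o_n = [-0.1816, 0.2775, 0.0000], ω = ẑ
J2: z=[-0.2079, -0.9781, 0.0000] o=[-0.4989, 0.1060, 0.0000] → [0.7980, -0.1696, 0.7437, -0.2079, -0.9781, 0.0000]
J3: z=[-0.3978, 0.0846, -0.9135] o=[0.1624, -0.0345, -0.3010] → [0.1539, -0.3100, -0.0957, -0.3978, 0.0846, -0.9135]
J4: z=[-0.9151, 0.0346, 0.4017] o=[0.1860, 0.3240, -0.2781] → [0.0386, -0.4554, 0.1271, -0.9151, 0.0346, 0.4017]
J5: z=[-0.0814, 0.9600, -0.2680] o=[0.1070, 0.2684, -0.4532] → [-0.3714, -0.0752, -0.1566, -0.0814, 0.9600, -0.2680]
q̇ = J⁺·V = [0.3560, -0.3550, 0.4450, -0.8010, 0.1580]

0.3560 -0.3550 0.4450 -0.8010 0.1580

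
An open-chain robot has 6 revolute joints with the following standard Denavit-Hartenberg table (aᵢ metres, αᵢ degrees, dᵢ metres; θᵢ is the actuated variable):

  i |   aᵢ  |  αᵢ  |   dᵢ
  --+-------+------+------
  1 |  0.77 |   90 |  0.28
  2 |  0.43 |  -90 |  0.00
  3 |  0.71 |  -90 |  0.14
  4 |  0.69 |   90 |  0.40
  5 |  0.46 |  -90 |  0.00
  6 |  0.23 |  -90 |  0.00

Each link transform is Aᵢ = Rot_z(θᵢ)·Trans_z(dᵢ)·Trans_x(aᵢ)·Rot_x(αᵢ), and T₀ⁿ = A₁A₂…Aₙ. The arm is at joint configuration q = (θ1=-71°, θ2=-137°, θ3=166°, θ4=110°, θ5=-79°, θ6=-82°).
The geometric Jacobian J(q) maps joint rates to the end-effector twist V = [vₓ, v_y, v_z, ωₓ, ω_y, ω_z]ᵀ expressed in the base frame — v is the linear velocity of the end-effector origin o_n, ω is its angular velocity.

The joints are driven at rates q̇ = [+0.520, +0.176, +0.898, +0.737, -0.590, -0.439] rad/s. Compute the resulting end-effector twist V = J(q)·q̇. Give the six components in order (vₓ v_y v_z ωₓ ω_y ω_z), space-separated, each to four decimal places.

-0.5165 0.0263 -0.4577 -0.5811 -1.1022 -0.7421

o_n = [0.3715, -0.3441, 0.9004]
J₁: ẑ×o_n = [0.3441, 0.3715, -0.0000], ω = ẑ
J2: z=[-0.9455, -0.3256, 0.0000] o=[0.2507, -0.7280, 0.2800] → [-0.2020, 0.5866, -0.3237, -0.9455, -0.3256, 0.0000]
J3: z=[0.2220, -0.6448, -0.7314] o=[0.1483, -0.4307, -0.0133] → [-0.5258, -0.3661, 0.1631, 0.2220, -0.6448, -0.7314]
J4: z=[-0.8598, -0.4832, 0.1650] o=[0.5058, -0.9414, 0.3542] → [-0.3625, 0.4475, -0.5785, -0.8598, -0.4832, 0.1650]
J5: z=[0.3561, -0.3359, 0.8720] o=[-0.0906, -0.5769, 0.7382] → [-0.2574, 0.3451, 0.2381, 0.3561, -0.3359, 0.8720]
J6: z=[-0.5232, 0.7014, 0.4839] o=[0.2656, -0.2877, 0.7042] → [0.1649, 0.1539, -0.0448, -0.5232, 0.7014, 0.4839]
V = J·q̇ = [-0.5165, 0.0263, -0.4577, -0.5811, -1.1022, -0.7421]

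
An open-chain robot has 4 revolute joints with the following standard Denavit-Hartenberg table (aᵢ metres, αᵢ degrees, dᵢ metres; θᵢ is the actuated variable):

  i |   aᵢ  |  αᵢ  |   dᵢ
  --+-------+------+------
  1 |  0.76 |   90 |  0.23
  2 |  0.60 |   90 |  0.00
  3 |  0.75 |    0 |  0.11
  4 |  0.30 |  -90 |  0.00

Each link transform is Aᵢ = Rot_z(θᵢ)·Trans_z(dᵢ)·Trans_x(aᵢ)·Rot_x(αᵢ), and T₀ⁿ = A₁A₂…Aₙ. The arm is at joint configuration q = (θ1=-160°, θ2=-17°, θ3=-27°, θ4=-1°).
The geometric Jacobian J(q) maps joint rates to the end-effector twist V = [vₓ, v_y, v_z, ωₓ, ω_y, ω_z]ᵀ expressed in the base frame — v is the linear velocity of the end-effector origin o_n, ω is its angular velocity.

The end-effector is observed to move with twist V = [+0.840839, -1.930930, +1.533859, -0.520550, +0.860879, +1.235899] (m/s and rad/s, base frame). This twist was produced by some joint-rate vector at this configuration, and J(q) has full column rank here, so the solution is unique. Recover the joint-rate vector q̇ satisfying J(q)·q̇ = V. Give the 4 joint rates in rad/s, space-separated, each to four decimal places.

0.5990 0.9870 -0.9150 0.2490

o_n = [-1.8970, -1.2027, -0.3234]
J₁: ẑ×o_n = [1.2027, -1.8970, 0.0000], ω = ẑ
J2: z=[-0.3420, 0.9397, 0.0000] o=[-0.7142, -0.2599, 0.2300] → [-0.5201, -0.1893, 1.4340, -0.3420, 0.9397, 0.0000]
J3: z=[0.2747, 0.1000, -0.9563] o=[-1.2533, -0.4562, 0.0546] → [-0.7517, 0.7194, -0.1407, 0.2747, 0.1000, -0.9563]
J4: z=[0.2747, 0.1000, -0.9563] o=[-1.7072, -0.9837, -0.2460] → [-0.2172, 0.2028, -0.0412, 0.2747, 0.1000, -0.9563]
q̇ = J⁺·V = [0.5990, 0.9870, -0.9150, 0.2490]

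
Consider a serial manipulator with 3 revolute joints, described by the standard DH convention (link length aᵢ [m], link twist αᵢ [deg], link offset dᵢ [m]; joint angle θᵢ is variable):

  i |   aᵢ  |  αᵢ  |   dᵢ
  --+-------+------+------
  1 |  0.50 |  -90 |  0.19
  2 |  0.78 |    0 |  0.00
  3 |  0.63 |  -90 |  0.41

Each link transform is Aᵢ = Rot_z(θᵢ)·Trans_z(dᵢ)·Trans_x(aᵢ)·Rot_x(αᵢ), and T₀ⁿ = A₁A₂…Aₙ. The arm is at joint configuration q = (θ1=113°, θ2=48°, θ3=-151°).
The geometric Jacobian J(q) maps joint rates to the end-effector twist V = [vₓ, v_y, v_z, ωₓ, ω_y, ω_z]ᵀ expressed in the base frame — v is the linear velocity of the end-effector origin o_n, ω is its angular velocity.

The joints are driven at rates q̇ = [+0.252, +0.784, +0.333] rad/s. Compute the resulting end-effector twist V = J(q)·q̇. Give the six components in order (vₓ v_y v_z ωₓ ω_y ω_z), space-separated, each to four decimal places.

o_n = [-0.7213, 0.6500, 0.2242]
J₁: ẑ×o_n = [-0.6500, -0.7213, 0.0000], ω = ẑ
J2: z=[-0.9205, -0.3907, 0.0000] o=[-0.1954, 0.4603, 0.1900] → [-0.0134, 0.0315, -0.3802, -0.9205, -0.3907, 0.0000]
J3: z=[-0.9205, -0.3907, 0.0000] o=[-0.3993, 0.9407, -0.3897] → [-0.2399, 0.5651, 0.1417, -0.9205, -0.3907, 0.0000]
V = J·q̇ = [-0.2542, 0.0311, -0.2509, -1.0282, -0.4364, 0.2520]

-0.2542 0.0311 -0.2509 -1.0282 -0.4364 0.2520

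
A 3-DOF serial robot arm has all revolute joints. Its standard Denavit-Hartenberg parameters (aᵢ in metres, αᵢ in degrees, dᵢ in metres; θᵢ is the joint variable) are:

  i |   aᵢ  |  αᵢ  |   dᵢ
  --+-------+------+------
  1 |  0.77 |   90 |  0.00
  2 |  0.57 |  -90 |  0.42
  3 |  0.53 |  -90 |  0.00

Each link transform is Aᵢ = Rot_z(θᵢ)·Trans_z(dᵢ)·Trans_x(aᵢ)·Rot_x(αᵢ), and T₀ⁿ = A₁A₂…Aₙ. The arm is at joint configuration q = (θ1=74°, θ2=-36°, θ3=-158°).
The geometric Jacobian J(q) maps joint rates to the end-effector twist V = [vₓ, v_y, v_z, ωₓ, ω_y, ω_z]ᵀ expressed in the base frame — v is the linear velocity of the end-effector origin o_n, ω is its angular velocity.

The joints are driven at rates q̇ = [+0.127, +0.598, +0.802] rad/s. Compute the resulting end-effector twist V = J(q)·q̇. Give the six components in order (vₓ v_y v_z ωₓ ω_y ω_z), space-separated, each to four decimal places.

0.3419 0.1464 -0.0556 0.7048 0.2883 0.7758

o_n = [0.8243, 0.6308, -0.0462]
J₁: ẑ×o_n = [-0.6308, 0.8243, 0.0000], ω = ẑ
J2: z=[0.9613, -0.2756, 0.0000] o=[0.2122, 0.7402, 0.0000] → [0.0127, 0.0444, 0.0636, 0.9613, -0.2756, 0.0000]
J3: z=[0.1620, 0.5650, 0.8090] o=[0.7431, 1.0677, -0.3350] → [0.5166, 0.0190, -0.1167, 0.1620, 0.5650, 0.8090]
V = J·q̇ = [0.3419, 0.1464, -0.0556, 0.7048, 0.2883, 0.7758]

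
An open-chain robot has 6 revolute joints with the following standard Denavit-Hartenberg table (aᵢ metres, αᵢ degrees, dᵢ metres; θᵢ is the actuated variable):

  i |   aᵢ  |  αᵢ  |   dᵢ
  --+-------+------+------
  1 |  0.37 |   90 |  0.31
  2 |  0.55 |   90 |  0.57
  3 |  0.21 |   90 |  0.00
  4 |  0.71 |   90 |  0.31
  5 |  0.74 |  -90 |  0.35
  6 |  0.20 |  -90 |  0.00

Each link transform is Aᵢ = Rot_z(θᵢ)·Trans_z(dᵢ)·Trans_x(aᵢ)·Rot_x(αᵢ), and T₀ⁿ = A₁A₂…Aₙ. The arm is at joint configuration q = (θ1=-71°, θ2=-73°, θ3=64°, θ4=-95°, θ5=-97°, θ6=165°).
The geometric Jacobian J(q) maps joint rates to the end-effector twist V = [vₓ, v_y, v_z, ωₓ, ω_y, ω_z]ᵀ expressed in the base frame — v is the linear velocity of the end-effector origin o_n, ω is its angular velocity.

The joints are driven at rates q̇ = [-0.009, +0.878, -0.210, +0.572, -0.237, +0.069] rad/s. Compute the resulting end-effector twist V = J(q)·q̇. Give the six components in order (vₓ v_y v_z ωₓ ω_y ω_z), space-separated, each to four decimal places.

-0.2904 -0.2998 0.4512 -0.6413 -0.7109 -0.5025

o_n = [-0.1754, -1.1596, 0.2239]
J₁: ẑ×o_n = [1.1596, -0.1754, 0.0000], ω = ẑ
J2: z=[-0.9455, -0.3256, 0.0000] o=[0.1205, -0.3498, 0.3100] → [0.0280, -0.0814, 0.6693, -0.9455, -0.3256, 0.0000]
J3: z=[-0.3113, 0.9042, -0.2924] o=[-0.3661, -0.6875, -0.2160] → [0.2597, 0.0812, -0.0255, -0.3113, 0.9042, -0.2924]
J4: z=[0.5000, -0.1057, -0.8595] o=[-0.5358, -0.7744, -0.3040] → [-0.3870, -0.5738, -0.1545, 0.5000, -0.1057, -0.8595]
J5: z=[0.7779, 0.4910, 0.3921] o=[-0.1106, -1.4211, -0.3377] → [0.1732, -0.4623, 0.2352, 0.7779, 0.4910, 0.3921]
J6: z=[0.3168, -0.8454, 0.4301] o=[-0.2399, -1.0936, 0.4013] → [0.1784, 0.0840, 0.0337, 0.3168, -0.8454, 0.4301]
V = J·q̇ = [-0.2904, -0.2998, 0.4512, -0.6413, -0.7109, -0.5025]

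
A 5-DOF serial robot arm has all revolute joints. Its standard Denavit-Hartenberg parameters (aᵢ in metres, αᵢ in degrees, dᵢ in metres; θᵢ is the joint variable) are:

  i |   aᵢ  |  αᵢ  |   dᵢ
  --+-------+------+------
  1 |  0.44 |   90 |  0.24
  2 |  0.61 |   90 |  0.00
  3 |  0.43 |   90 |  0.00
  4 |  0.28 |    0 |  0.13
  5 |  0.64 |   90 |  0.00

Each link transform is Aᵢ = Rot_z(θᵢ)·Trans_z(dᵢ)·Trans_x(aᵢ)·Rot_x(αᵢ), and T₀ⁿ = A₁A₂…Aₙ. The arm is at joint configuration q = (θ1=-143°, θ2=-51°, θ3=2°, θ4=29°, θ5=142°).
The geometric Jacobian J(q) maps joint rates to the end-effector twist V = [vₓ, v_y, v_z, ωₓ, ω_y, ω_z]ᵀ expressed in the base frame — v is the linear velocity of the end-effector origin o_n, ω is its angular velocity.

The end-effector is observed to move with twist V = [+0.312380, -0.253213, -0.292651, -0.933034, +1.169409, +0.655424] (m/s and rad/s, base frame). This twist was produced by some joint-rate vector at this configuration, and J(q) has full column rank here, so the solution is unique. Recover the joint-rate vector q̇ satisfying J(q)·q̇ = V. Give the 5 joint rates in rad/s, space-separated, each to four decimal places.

o_n = [-0.4581, -0.5060, -0.4192]
J₁: ẑ×o_n = [0.5060, -0.4581, 0.0000], ω = ẑ
J2: z=[-0.6018, 0.7986, 0.0000] o=[-0.3514, -0.2648, 0.2400] → [-0.5265, -0.3967, 0.2303, -0.6018, 0.7986, 0.0000]
J3: z=[0.6207, 0.4677, -0.6293] o=[-0.6580, -0.4958, -0.2341] → [-0.0930, -0.0109, -0.0998, 0.6207, 0.4677, -0.6293]
J4: z=[0.5839, -0.8114, -0.0271] o=[-0.8830, -0.6466, -0.5680] → [-0.1169, -0.0984, 0.4269, 0.5839, -0.8114, -0.0271]
J5: z=[0.5839, -0.8114, -0.0271] o=[-0.8510, -0.7745, -0.8472] → [-0.3399, -0.2605, 0.4756, 0.5839, -0.8114, -0.0271]
q̇ = J⁺·V = [0.5810, 0.5850, -0.0790, 0.0420, -0.9530]

0.5810 0.5850 -0.0790 0.0420 -0.9530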